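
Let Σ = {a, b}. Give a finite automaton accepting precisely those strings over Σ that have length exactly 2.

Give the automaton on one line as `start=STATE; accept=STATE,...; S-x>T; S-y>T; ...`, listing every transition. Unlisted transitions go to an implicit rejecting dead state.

start=q0; accept=q2; q0-a>q1; q0-b>q1; q1-a>q2; q1-b>q2; q2-a>q3; q2-b>q3; q3-a>q3; q3-b>q3

Count input length up to 3: every symbol moves from q0 toward q3, which means 'more than 2' and absorbs. Accept from {q2}.
4 states suffice.
        a   b  
>  q0   q1  q1 
   q1   q2  q2 
 * q2   q3  q3 
   q3   q3  q3 
(> = start, * = accepting)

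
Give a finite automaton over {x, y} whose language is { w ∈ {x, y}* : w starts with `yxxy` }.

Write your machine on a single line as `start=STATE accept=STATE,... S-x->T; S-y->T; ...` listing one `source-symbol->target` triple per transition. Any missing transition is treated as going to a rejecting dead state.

Check the first 4 symbols one by one: q0 through q3 record how many have matched `yxxy` so far; any wrong symbol goes to the dead state q5. After all 4 match we enter the accepting sink q4.
        x   y  
>  q0   q5  q1 
   q1   q2  q5 
   q2   q3  q5 
   q3   q5  q4 
 * q4   q4  q4 
   q5   q5  q5 
(> = start, * = accepting)

start=q0; accept=q4; q0-x->q5; q0-y->q1; q1-x->q2; q1-y->q5; q2-x->q3; q2-y->q5; q3-x->q5; q3-y->q4; q4-x->q4; q4-y->q4; q5-x->q5; q5-y->q5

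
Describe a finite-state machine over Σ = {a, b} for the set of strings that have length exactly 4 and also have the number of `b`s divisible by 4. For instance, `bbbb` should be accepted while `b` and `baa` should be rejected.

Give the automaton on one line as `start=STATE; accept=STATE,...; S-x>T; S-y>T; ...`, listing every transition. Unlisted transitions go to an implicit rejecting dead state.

start=S0; accept=S10; S0-a>S1; S0-b>S2; S1-a>S3; S1-b>S4; S2-a>S4; S2-b>S5; S3-a>S6; S3-b>S7; S4-a>S7; S4-b>S8; S5-a>S8; S5-b>S9; S6-a>S10; S6-b>S11; S7-a>S11; S7-b>S12; S8-a>S12; S8-b>S13; S9-a>S13; S9-b>S10; S10-a>S14; S10-b>S15; S11-a>S15; S11-b>S16; S12-a>S16; S12-b>S17; S13-a>S17; S13-b>S14; S14-a>S14; S14-b>S15; S15-a>S15; S15-b>S16; S16-a>S16; S16-b>S17; S17-a>S17; S17-b>S14

Handle the two conditions separately and then intersect. One (6 states) tracks the input length, saturating at 5; the other (4 states) tracks the count of `b`s modulo 4. Each combined state is a pair, one component from each; accept when both components accept.
With 18 states:
          a    b  
>  S0     S1   S2 
   S1     S3   S4 
   S2     S4   S5 
   S3     S6   S7 
   S4     S7   S8 
   S5     S8   S9 
   S6    S10  S11 
   S7    S11  S12 
   S8    S12  S13 
   S9    S13  S10 
 * S10   S14  S15 
   S11   S15  S16 
   S12   S16  S17 
   S13   S17  S14 
   S14   S14  S15 
   S15   S15  S16 
   S16   S16  S17 
   S17   S17  S14 
(> = start, * = accepting)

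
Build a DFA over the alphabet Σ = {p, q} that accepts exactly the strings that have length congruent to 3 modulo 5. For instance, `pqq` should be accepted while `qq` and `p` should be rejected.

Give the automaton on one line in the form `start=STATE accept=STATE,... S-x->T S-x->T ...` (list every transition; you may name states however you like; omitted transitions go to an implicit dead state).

start=s0 accept=s3 s0-p->s1 s0-q->s1 s1-p->s2 s1-q->s2 s2-p->s3 s2-q->s3 s3-p->s4 s3-q->s4 s4-p->s0 s4-q->s0

Count input length modulo 5: every symbol advances one step around the cycle s0 → s1 → s2 → s3 → s4 → s0. Accept at s3.
        p   q  
>  s0   s1  s1 
   s1   s2  s2 
   s2   s3  s3 
 * s3   s4  s4 
   s4   s0  s0 
(> = start, * = accepting)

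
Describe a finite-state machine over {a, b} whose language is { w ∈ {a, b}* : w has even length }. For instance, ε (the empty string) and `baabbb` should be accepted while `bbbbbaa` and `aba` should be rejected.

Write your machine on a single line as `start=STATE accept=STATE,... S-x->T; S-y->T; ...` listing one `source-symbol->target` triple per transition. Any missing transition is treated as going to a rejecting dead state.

Count input length modulo 2: every symbol advances one step around the cycle S0 → S1 → S0. Accept at S0.
A 2-state machine:
        a   b  
>* S0   S1  S1 
   S1   S0  S0 
(> = start, * = accepting)

start=S0; accept=S0; S0-a->S1; S0-b->S1; S1-a->S0; S1-b->S0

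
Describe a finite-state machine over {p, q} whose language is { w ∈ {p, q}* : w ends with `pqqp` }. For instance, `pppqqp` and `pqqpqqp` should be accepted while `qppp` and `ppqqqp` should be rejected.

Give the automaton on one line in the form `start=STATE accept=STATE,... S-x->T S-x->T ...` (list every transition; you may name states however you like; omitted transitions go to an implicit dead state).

Let each state record the length of the longest suffix of the input read so far that is also a prefix of `pqqp`. B means the last symbol is `p`; C means the last 2 symbols are `pq`; D means the last 3 symbols are `pqq`; E means the last 4 symbols are `pqqp`. Accept only at E, where the string currently ends in `pqqp`.
       p  q 
>  A   B  A 
   B   B  C 
   C   B  D 
   D   E  A 
 * E   B  C 
(> = start, * = accepting)

start=A accept=E A-p->B A-q->A B-p->B B-q->C C-p->B C-q->D D-p->E D-q->A E-p->B E-q->C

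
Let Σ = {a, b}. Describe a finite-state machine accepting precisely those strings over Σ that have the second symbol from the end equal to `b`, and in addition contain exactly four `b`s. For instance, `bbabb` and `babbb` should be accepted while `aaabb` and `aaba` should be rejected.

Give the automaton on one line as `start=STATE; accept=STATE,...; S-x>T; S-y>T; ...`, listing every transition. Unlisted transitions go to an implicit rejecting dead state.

start=q0; accept=q5,q7; q0-a>q0; q0-b>q1; q1-a>q1; q1-b>q2; q2-a>q2; q2-b>q3; q3-a>q4; q3-b>q5; q4-a>q4; q4-b>q6; q5-a>q7; q5-b>q8; q6-a>q7; q6-b>q8; q7-a>q8; q7-b>q8; q8-a>q8; q8-b>q8

Handle the two conditions separately and then intersect. The first has 7 states tracking the last 2 symbols read; the second has 6 states tracking the count of `b`s, saturating at 5. A product state is a pair (one from each), accepting exactly when both do. After merging equivalent states the machine shrinks.
        a   b  
>  q0   q0  q1 
   q1   q1  q2 
   q2   q2  q3 
   q3   q4  q5 
   q4   q4  q6 
 * q5   q7  q8 
   q6   q7  q8 
 * q7   q8  q8 
   q8   q8  q8 
(> = start, * = accepting)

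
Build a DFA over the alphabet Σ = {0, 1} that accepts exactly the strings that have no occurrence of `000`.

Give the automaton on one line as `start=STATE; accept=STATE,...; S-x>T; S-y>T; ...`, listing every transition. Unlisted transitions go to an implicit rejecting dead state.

start=S0; accept=S0,S1,S2; S0-0>S1; S0-1>S0; S1-0>S2; S1-1>S0; S2-0>S3; S2-1>S0; S3-0>S3; S3-1>S3

This is the complement of 'contains `000`'. Use the same substring-matching states — S0 through S3 holding how much of `000` has just been matched — but flip the accepting set: everything except the trap S3 accepts.
        0   1  
>* S0   S1  S0 
 * S1   S2  S0 
 * S2   S3  S0 
   S3   S3  S3 
(> = start, * = accepting)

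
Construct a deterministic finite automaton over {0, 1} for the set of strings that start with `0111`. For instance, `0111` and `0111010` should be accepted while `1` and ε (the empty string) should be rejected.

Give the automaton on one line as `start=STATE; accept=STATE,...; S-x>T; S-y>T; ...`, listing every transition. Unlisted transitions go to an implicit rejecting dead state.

Walk along `0111` while the input agrees: from A take `0` to B, and so on. Any deviation drops to the rejecting sink F. Once E is reached the prefix is confirmed and every continuation is accepted.
6 states suffice.
       0  1 
>  A   B  F 
   B   F  C 
   C   F  D 
   D   F  E 
 * E   E  E 
   F   F  F 
(> = start, * = accepting)

start=A; accept=E; A-0>B; A-1>F; B-0>F; B-1>C; C-0>F; C-1>D; D-0>F; D-1>E; E-0>E; E-1>E; F-0>F; F-1>F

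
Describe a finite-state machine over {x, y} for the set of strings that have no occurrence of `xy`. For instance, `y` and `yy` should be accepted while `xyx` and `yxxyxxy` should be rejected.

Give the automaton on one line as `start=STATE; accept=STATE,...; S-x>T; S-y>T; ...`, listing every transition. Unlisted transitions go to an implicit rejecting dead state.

start=s0; accept=s0,s1; s0-x>s1; s0-y>s0; s1-x>s1; s1-y>s2; s2-x>s2; s2-y>s2

Track partial matches of the forbidden pattern `xy`. State s2 is a dead state reached once `xy` has occurred; every other state accepts. s0 means no part of `xy` is currently matched.
A 3-state machine:
        x   y  
>* s0   s1  s0 
 * s1   s1  s2 
   s2   s2  s2 
(> = start, * = accepting)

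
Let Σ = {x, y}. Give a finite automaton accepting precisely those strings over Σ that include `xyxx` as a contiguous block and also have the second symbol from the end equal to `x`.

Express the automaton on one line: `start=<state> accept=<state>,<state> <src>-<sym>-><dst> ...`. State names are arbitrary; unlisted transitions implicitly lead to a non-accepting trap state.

Handle the two conditions separately and then intersect. The first has 5 states tracking whether and how much of `xyxx` has been seen; the second has 7 states tracking the last 2 symbols read. A product state is a pair (one from each), accepting exactly when both do.
12 states suffice.
          x    y  
>  s0     s1   s2 
   s1     s3   s4 
   s2     s5   s6 
   s3     s3   s4 
   s4     s7   s6 
   s5     s3   s4 
   s6     s5   s6 
   s7     s8   s4 
 * s8     s8   s9 
 * s9    s10  s11 
   s10    s8   s9 
   s11   s10  s11 
(> = start, * = accepting)

start=s0 accept=s8,s9 s0-x->s1 s0-y->s2 s1-x->s3 s1-y->s4 s2-x->s5 s2-y->s6 s3-x->s3 s3-y->s4 s4-x->s7 s4-y->s6 s5-x->s3 s5-y->s4 s6-x->s5 s6-y->s6 s7-x->s8 s7-y->s4 s8-x->s8 s8-y->s9 s9-x->s10 s9-y->s11 s10-x->s8 s10-y->s9 s11-x->s10 s11-y->s11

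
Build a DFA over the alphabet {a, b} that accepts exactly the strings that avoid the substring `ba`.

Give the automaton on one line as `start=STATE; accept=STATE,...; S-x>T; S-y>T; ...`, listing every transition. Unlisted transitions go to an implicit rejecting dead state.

start=q0; accept=q0,q1; q0-a>q0; q0-b>q1; q1-a>q2; q1-b>q1; q2-a>q2; q2-b>q2

Track partial matches of the forbidden pattern `ba`. State q2 is a dead state reached once `ba` has occurred; every other state accepts. q0 means no part of `ba` is currently matched.
        a   b  
>* q0   q0  q1 
 * q1   q2  q1 
   q2   q2  q2 
(> = start, * = accepting)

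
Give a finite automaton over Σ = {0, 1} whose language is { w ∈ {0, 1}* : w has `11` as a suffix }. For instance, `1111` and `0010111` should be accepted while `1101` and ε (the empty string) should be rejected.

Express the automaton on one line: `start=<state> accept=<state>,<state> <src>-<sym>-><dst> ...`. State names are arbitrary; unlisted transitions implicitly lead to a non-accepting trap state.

start=A accept=C A-0->A A-1->B B-0->A B-1->C C-0->A C-1->C

Let each state record the length of the longest suffix of the input read so far that is also a prefix of `11`. B means the last symbol is `1`; C means the last 2 symbols are `11`. Accept only at C, where the string currently ends in `11`.
A 3-state machine:
       0  1 
>  A   A  B 
   B   A  C 
 * C   A  C 
(> = start, * = accepting)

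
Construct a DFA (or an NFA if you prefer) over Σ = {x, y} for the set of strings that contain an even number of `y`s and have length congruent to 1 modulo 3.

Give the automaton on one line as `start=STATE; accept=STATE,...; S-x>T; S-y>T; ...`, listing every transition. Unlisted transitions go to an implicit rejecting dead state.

Build one automaton per condition and run them in lockstep. One (2 states) tracks the count of `y`s modulo 2; the other (3 states) tracks the input length modulo 3. Each combined state is a pair, one component from each; accept when both components accept.
6 states suffice.
        x   y  
>  s0   s1  s2 
 * s1   s3  s4 
   s2   s4  s3 
   s3   s0  s5 
   s4   s5  s0 
   s5   s2  s1 
(> = start, * = accepting)

start=s0; accept=s1; s0-x>s1; s0-y>s2; s1-x>s3; s1-y>s4; s2-x>s4; s2-y>s3; s3-x>s0; s3-y>s5; s4-x>s5; s4-y>s0; s5-x>s2; s5-y>s1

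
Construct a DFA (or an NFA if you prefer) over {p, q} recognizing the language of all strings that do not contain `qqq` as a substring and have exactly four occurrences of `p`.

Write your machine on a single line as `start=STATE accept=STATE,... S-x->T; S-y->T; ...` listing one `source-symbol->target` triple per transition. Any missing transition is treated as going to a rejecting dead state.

Build one automaton per condition and run them in lockstep. The first has 4 states tracking partial matches of the forbidden pattern `qqq`; the second has 6 states tracking the count of `p`s, saturating at 5. A product state is a pair (one from each), accepting exactly when both do. After merging equivalent states the machine shrinks.
16 states suffice.
       p  q 
>  A   B  C 
   B   D  E 
   C   B  F 
   D   G  H 
   E   D  I 
   F   B  J 
   G   K  L 
   H   G  M 
   I   D  J 
   J   J  J 
 * K   J  N 
   L   K  O 
   M   G  J 
 * N   J  P 
   O   K  J 
 * P   J  J 
(> = start, * = accepting)

start=A; accept=K,N,P; A-p->B; A-q->C; B-p->D; B-q->E; C-p->B; C-q->F; D-p->G; D-q->H; E-p->D; E-q->I; F-p->B; F-q->J; G-p->K; G-q->L; H-p->G; H-q->M; I-p->D; I-q->J; J-p->J; J-q->J; K-p->J; K-q->N; L-p->K; L-q->O; M-p->G; M-q->J; N-p->J; N-q->P; O-p->K; O-q->J; P-p->J; P-q->J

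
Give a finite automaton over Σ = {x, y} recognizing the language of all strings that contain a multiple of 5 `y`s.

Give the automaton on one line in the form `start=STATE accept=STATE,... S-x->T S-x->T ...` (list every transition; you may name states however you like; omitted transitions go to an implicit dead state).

The only thing that matters is how many `y`s have appeared, reduced mod 5. Use one state per residue: S0 for 0, …, S4 for 4. Reading `y` moves to the next residue; anything else stays put. S0 is accepting.
With 5 states:
        x   y  
>* S0   S0  S1 
   S1   S1  S2 
   S2   S2  S3 
   S3   S3  S4 
   S4   S4  S0 
(> = start, * = accepting)

start=S0 accept=S0 S0-x->S0 S0-y->S1 S1-x->S1 S1-y->S2 S2-x->S2 S2-y->S3 S3-x->S3 S3-y->S4 S4-x->S4 S4-y->S0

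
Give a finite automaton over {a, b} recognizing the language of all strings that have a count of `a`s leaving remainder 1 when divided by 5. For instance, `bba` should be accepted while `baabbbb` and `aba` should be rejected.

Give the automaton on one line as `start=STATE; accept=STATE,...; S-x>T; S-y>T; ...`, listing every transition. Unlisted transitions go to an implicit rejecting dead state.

The only thing that matters is how many `a`s have appeared, reduced mod 5. Use one state per residue: s0 for 0, …, s4 for 4. Reading `a` moves to the next residue; anything else stays put. s1 is accepting.
With 5 states:
        a   b  
>  s0   s1  s0 
 * s1   s2  s1 
   s2   s3  s2 
   s3   s4  s3 
   s4   s0  s4 
(> = start, * = accepting)

start=s0; accept=s1; s0-a>s1; s0-b>s0; s1-a>s2; s1-b>s1; s2-a>s3; s2-b>s2; s3-a>s4; s3-b>s3; s4-a>s0; s4-b>s4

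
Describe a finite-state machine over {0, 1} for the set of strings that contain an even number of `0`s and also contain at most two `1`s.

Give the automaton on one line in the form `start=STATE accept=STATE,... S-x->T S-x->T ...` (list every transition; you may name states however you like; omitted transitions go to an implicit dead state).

start=A accept=A,C,E A-0->B A-1->C B-0->A B-1->D C-0->D C-1->E D-0->C D-1->F E-0->F E-1->G F-0->E F-1->G G-0->G G-1->G

Handle the two conditions separately and then intersect. The first has 2 states tracking the count of `0`s modulo 2; the second has 4 states tracking the count of `1`s, saturating at 3. A product state is a pair (one from each), accepting exactly when both do. After merging equivalent states the machine shrinks.
With 7 states:
       0  1 
>* A   B  C 
   B   A  D 
 * C   D  E 
   D   C  F 
 * E   F  G 
   F   E  G 
   G   G  G 
(> = start, * = accepting)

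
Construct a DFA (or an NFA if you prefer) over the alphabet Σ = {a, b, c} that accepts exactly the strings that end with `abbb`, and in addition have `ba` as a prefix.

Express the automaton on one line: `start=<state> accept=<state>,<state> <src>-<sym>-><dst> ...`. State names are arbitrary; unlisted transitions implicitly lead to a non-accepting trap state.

start=s0 accept=s7 s0-a->s1 s0-b->s2 s0-c->s1 s1-a->s1 s1-b->s1 s1-c->s1 s2-a->s3 s2-b->s1 s2-c->s1 s3-a->s3 s3-b->s4 s3-c->s5 s4-a->s3 s4-b->s6 s4-c->s5 s5-a->s3 s5-b->s5 s5-c->s5 s6-a->s3 s6-b->s7 s6-c->s5 s7-a->s3 s7-b->s5 s7-c->s5

Run two small machines in parallel and take their product. One (5 states) tracks how much of the suffix `abbb` has currently been matched; the other (4 states) tracks whether the input so far still matches the prefix `ba`. Each combined state is a pair, one component from each; accept when both components accept. Equivalent product states are then merged.
8 states suffice.
        a   b   c  
>  s0   s1  s2  s1 
   s1   s1  s1  s1 
   s2   s3  s1  s1 
   s3   s3  s4  s5 
   s4   s3  s6  s5 
   s5   s3  s5  s5 
   s6   s3  s7  s5 
 * s7   s3  s5  s5 
(> = start, * = accepting)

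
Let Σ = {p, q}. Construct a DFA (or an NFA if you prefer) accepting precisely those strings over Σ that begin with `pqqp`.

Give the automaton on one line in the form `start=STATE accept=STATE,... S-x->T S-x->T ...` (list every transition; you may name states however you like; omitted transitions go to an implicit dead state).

Walk along `pqqp` while the input agrees: from A take `p` to B, and so on. Any deviation drops to the rejecting sink F. Once E is reached the prefix is confirmed and every continuation is accepted.
6 states suffice.
       p  q 
>  A   B  F 
   B   F  C 
   C   F  D 
   D   E  F 
 * E   E  E 
   F   F  F 
(> = start, * = accepting)

start=A accept=E A-p->B A-q->F B-p->F B-q->C C-p->F C-q->D D-p->E D-q->F E-p->E E-q->E F-p->F F-q->F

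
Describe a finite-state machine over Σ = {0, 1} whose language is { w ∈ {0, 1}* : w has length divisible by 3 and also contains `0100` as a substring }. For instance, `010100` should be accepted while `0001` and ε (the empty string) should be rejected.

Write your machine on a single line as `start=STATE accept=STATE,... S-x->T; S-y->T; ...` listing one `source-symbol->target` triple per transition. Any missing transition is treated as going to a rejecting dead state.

Build one automaton per condition and run them in lockstep. The first has 3 states tracking the input length modulo 3; the second has 5 states tracking whether and how much of `0100` has been seen. A product state is a pair (one from each), accepting exactly when both do.
15 states suffice.
          0    1  
>  s0     s1   s2 
   s1     s3   s4 
   s2     s3   s5 
   s3     s6   s7 
   s4     s8   s0 
   s5     s6   s0 
   s6     s1   s9 
   s7    s10   s2 
   s8    s11   s9 
   s9    s12   s5 
   s10   s13   s4 
   s11   s13  s13 
   s12   s14   s7 
   s13   s14  s14 
 * s14   s11  s11 
(> = start, * = accepting)

start=s0; accept=s14; s0-0->s1; s0-1->s2; s1-0->s3; s1-1->s4; s2-0->s3; s2-1->s5; s3-0->s6; s3-1->s7; s4-0->s8; s4-1->s0; s5-0->s6; s5-1->s0; s6-0->s1; s6-1->s9; s7-0->s10; s7-1->s2; s8-0->s11; s8-1->s9; s9-0->s12; s9-1->s5; s10-0->s13; s10-1->s4; s11-0->s13; s11-1->s13; s12-0->s14; s12-1->s7; s13-0->s14; s13-1->s14; s14-0->s11; s14-1->s11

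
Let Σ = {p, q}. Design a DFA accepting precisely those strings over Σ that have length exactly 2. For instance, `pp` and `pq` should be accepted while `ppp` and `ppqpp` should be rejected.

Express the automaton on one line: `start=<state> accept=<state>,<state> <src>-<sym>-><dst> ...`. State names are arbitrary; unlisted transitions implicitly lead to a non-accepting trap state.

start=A accept=C A-p->B A-q->B B-p->C B-q->C C-p->D C-q->D D-p->D D-q->D

We only need to distinguish lengths 0, 1, …, 2, and '>2'. Chain A → B → C → D on every symbol, with D looping. Accepting states: {C}.
With 4 states:
       p  q 
>  A   B  B 
   B   C  C 
 * C   D  D 
   D   D  D 
(> = start, * = accepting)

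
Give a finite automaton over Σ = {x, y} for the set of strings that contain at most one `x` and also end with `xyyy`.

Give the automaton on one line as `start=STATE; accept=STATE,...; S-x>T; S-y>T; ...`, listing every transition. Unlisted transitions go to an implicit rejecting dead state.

start=s0; accept=s5; s0-x>s1; s0-y>s0; s1-x>s2; s1-y>s3; s2-x>s2; s2-y>s2; s3-x>s2; s3-y>s4; s4-x>s2; s4-y>s5; s5-x>s2; s5-y>s2

Run two small machines in parallel and take their product. The first has 3 states tracking the count of `x`s, saturating at 2; the second has 5 states tracking how much of the suffix `xyyy` has currently been matched. A product state is a pair (one from each), accepting exactly when both do. Equivalent product states are then merged.
A 6-state machine:
        x   y  
>  s0   s1  s0 
   s1   s2  s3 
   s2   s2  s2 
   s3   s2  s4 
   s4   s2  s5 
 * s5   s2  s2 
(> = start, * = accepting)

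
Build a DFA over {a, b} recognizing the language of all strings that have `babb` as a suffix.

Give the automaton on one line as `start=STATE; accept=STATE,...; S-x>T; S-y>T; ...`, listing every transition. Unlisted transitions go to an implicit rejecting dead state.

Remember how much of `babb` the current input suffix matches. State s0 means no match yet; s1 means the last symbol is `b`; s2 means the last 2 symbols are `ba`; s3 means the last 3 symbols are `bab`; s4 means the last 4 symbols are `babb`. Only s4 accepts. On a mismatch, fall back to the longest proper suffix that is still a prefix of `babb`.
With 5 states:
        a   b  
>  s0   s0  s1 
   s1   s2  s1 
   s2   s0  s3 
   s3   s2  s4 
 * s4   s2  s1 
(> = start, * = accepting)

start=s0; accept=s4; s0-a>s0; s0-b>s1; s1-a>s2; s1-b>s1; s2-a>s0; s2-b>s3; s3-a>s2; s3-b>s4; s4-a>s2; s4-b>s1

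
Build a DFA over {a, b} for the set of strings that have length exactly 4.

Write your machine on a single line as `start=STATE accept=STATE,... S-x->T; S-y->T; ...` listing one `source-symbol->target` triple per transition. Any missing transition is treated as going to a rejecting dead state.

start=q0; accept=q4; q0-a->q1; q0-b->q1; q1-a->q2; q1-b->q2; q2-a->q3; q2-b->q3; q3-a->q4; q3-b->q4; q4-a->q5; q4-b->q5; q5-a->q5; q5-b->q5

We only need to distinguish lengths 0, 1, …, 4, and '>4'. Chain q0 → q1 → q2 → q3 → q4 → q5 on every symbol, with q5 looping. Accepting states: {q4}.
With 6 states:
        a   b  
>  q0   q1  q1 
   q1   q2  q2 
   q2   q3  q3 
   q3   q4  q4 
 * q4   q5  q5 
   q5   q5  q5 
(> = start, * = accepting)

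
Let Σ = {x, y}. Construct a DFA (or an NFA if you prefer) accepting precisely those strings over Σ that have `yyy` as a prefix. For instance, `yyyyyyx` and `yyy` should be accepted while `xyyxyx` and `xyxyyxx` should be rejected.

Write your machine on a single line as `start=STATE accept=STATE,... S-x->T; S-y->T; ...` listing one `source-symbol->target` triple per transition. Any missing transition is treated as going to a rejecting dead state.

Check the first 3 symbols one by one: A through C record how many have matched `yyy` so far; any wrong symbol goes to the dead state E. After all 3 match we enter the accepting sink D.
A 5-state machine:
       x  y 
>  A   E  B 
   B   E  C 
   C   E  D 
 * D   D  D 
   E   E  E 
(> = start, * = accepting)

start=A; accept=D; A-x->E; A-y->B; B-x->E; B-y->C; C-x->E; C-y->D; D-x->D; D-y->D; E-x->E; E-y->E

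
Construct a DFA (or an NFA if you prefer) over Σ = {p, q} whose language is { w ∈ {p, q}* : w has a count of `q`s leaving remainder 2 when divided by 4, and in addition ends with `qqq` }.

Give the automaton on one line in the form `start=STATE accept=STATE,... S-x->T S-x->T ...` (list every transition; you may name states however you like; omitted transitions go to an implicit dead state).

Build one automaton per condition and run them in lockstep. The first has 4 states tracking the count of `q`s modulo 4; the second has 4 states tracking how much of the suffix `qqq` has currently been matched. A product state is a pair (one from each), accepting exactly when both do. Equivalent product states are then merged.
        p   q  
>  S0   S0  S1 
   S1   S1  S2 
   S2   S2  S3 
   S3   S3  S4 
   S4   S0  S5 
   S5   S1  S6 
 * S6   S2  S3 
(> = start, * = accepting)

start=S0 accept=S6 S0-p->S0 S0-q->S1 S1-p->S1 S1-q->S2 S2-p->S2 S2-q->S3 S3-p->S3 S3-q->S4 S4-p->S0 S4-q->S5 S5-p->S1 S5-q->S6 S6-p->S2 S6-q->S3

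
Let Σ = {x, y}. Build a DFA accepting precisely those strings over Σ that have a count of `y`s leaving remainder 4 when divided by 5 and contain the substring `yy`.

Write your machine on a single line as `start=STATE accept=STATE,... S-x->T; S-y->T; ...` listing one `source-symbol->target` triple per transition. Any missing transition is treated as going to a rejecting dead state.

Run two small machines in parallel and take their product. One (5 states) tracks the count of `y`s modulo 5; the other (3 states) tracks whether and how much of `yy` has been seen. Each combined state is a pair, one component from each; accept when both components accept.
With 15 states:
       x  y 
>  A   A  B 
   B   C  D 
   C   C  E 
   D   D  F 
   E   G  F 
   F   F  H 
   G   G  I 
 * H   H  J 
   I   K  H 
   J   J  L 
   K   K  M 
   L   L  D 
   M   N  J 
   N   N  O 
   O   A  L 
(> = start, * = accepting)

start=A; accept=H; A-x->A; A-y->B; B-x->C; B-y->D; C-x->C; C-y->E; D-x->D; D-y->F; E-x->G; E-y->F; F-x->F; F-y->H; G-x->G; G-y->I; H-x->H; H-y->J; I-x->K; I-y->H; J-x->J; J-y->L; K-x->K; K-y->M; L-x->L; L-y->D; M-x->N; M-y->J; N-x->N; N-y->O; O-x->A; O-y->L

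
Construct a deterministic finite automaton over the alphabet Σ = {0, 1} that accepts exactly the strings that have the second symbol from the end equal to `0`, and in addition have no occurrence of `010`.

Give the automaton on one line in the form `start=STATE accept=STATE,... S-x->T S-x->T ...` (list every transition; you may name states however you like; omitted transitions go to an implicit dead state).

start=q0 accept=q2,q3 q0-0->q1 q0-1->q0 q1-0->q2 q1-1->q3 q2-0->q2 q2-1->q3 q3-0->q4 q3-1->q0 q4-0->q4 q4-1->q4

Build one automaton per condition and run them in lockstep. One (7 states) tracks the last 2 symbols read; the other (4 states) tracks partial matches of the forbidden pattern `010`. Each combined state is a pair, one component from each; accept when both components accept. Equivalent product states are then merged.
5 states suffice.
        0   1  
>  q0   q1  q0 
   q1   q2  q3 
 * q2   q2  q3 
 * q3   q4  q0 
   q4   q4  q4 
(> = start, * = accepting)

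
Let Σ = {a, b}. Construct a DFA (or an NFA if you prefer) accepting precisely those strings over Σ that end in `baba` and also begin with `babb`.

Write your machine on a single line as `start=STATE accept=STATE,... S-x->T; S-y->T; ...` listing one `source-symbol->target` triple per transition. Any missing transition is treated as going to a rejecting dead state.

Run two small machines in parallel and take their product. The first has 5 states tracking how much of the suffix `baba` has currently been matched; the second has 6 states tracking whether the input so far still matches the prefix `babb`. A product state is a pair (one from each), accepting exactly when both do.
          a    b  
>  q0     q1   q2 
   q1     q1   q3 
   q2     q4   q3 
   q3     q5   q3 
   q4     q1   q6 
   q5     q1   q7 
   q6     q8   q9 
   q7     q8   q3 
   q8     q1   q7 
   q9    q10   q9 
   q10   q11  q12 
   q11   q11   q9 
   q12   q13   q9 
 * q13   q11  q12 
(> = start, * = accepting)

start=q0; accept=q13; q0-a->q1; q0-b->q2; q1-a->q1; q1-b->q3; q2-a->q4; q2-b->q3; q3-a->q5; q3-b->q3; q4-a->q1; q4-b->q6; q5-a->q1; q5-b->q7; q6-a->q8; q6-b->q9; q7-a->q8; q7-b->q3; q8-a->q1; q8-b->q7; q9-a->q10; q9-b->q9; q10-a->q11; q10-b->q12; q11-a->q11; q11-b->q9; q12-a->q13; q12-b->q9; q13-a->q11; q13-b->q12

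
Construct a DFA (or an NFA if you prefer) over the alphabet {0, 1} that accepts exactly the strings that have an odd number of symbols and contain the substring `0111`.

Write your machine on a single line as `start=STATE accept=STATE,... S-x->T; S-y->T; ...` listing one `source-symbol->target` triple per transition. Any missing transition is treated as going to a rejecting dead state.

start=s0; accept=s9; s0-0->s1; s0-1->s2; s1-0->s3; s1-1->s4; s2-0->s3; s2-1->s0; s3-0->s1; s3-1->s5; s4-0->s1; s4-1->s6; s5-0->s3; s5-1->s7; s6-0->s3; s6-1->s8; s7-0->s1; s7-1->s9; s8-0->s9; s8-1->s9; s9-0->s8; s9-1->s8

Run two small machines in parallel and take their product. One (2 states) tracks the input length modulo 2; the other (5 states) tracks whether and how much of `0111` has been seen. Each combined state is a pair, one component from each; accept when both components accept.
        0   1  
>  s0   s1  s2 
   s1   s3  s4 
   s2   s3  s0 
   s3   s1  s5 
   s4   s1  s6 
   s5   s3  s7 
   s6   s3  s8 
   s7   s1  s9 
   s8   s9  s9 
 * s9   s8  s8 
(> = start, * = accepting)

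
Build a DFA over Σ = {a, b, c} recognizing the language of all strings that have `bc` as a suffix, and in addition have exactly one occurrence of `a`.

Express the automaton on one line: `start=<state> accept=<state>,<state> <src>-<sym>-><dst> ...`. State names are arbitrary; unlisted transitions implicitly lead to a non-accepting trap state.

start=s0 accept=s4 s0-a->s1 s0-b->s0 s0-c->s0 s1-a->s2 s1-b->s3 s1-c->s1 s2-a->s2 s2-b->s2 s2-c->s2 s3-a->s2 s3-b->s3 s3-c->s4 s4-a->s2 s4-b->s3 s4-c->s1

Build one automaton per condition and run them in lockstep. The first has 3 states tracking how much of the suffix `bc` has currently been matched; the second has 3 states tracking the count of `a`s, saturating at 2. A product state is a pair (one from each), accepting exactly when both do. Equivalent product states are then merged.
        a   b   c  
>  s0   s1  s0  s0 
   s1   s2  s3  s1 
   s2   s2  s2  s2 
   s3   s2  s3  s4 
 * s4   s2  s3  s1 
(> = start, * = accepting)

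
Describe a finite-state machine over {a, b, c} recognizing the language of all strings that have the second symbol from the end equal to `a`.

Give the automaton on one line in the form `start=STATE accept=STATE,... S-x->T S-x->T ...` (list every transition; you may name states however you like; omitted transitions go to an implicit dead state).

start=q0 accept=q4,q5,q6 q0-a->q1 q0-b->q2 q0-c->q3 q1-a->q4 q1-b->q5 q1-c->q6 q2-a->q7 q2-b->q8 q2-c->q9 q3-a->q10 q3-b->q11 q3-c->q12 q4-a->q4 q4-b->q5 q4-c->q6 q5-a->q7 q5-b->q8 q5-c->q9 q6-a->q10 q6-b->q11 q6-c->q12 q7-a->q4 q7-b->q5 q7-c->q6 q8-a->q7 q8-b->q8 q8-c->q9 q9-a->q10 q9-b->q11 q9-c->q12 q10-a->q4 q10-b->q5 q10-c->q6 q11-a->q7 q11-b->q8 q11-c->q9 q12-a->q10 q12-b->q11 q12-c->q12

A DFA must remember the last 2 symbols (since which symbol is second-to-last isn't known until the input ends). Use one state per possible window of the last ≤2 symbols; accept from those whose window starts with `a`.
A 13-state machine:
          a    b    c  
>  q0     q1   q2   q3 
   q1     q4   q5   q6 
   q2     q7   q8   q9 
   q3    q10  q11  q12 
 * q4     q4   q5   q6 
 * q5     q7   q8   q9 
 * q6    q10  q11  q12 
   q7     q4   q5   q6 
   q8     q7   q8   q9 
   q9    q10  q11  q12 
   q10    q4   q5   q6 
   q11    q7   q8   q9 
   q12   q10  q11  q12 
(> = start, * = accepting)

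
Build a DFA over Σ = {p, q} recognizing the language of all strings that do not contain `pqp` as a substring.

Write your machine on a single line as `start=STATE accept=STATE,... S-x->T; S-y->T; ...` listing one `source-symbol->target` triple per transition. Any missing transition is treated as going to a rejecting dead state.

This is the complement of 'contains `pqp`'. Use the same substring-matching states — S0 through S3 holding how much of `pqp` has just been matched — but flip the accepting set: everything except the trap S3 accepts.
        p   q  
>* S0   S1  S0 
 * S1   S1  S2 
 * S2   S3  S0 
   S3   S3  S3 
(> = start, * = accepting)

start=S0; accept=S0,S1,S2; S0-p->S1; S0-q->S0; S1-p->S1; S1-q->S2; S2-p->S3; S2-q->S0; S3-p->S3; S3-q->S3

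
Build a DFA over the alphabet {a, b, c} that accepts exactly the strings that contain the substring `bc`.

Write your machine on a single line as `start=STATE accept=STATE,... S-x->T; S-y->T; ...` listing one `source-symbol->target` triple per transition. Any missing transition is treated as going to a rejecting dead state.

States S0..S1 record the length of the longest prefix of `bc` that matches the current input suffix. Reaching S2 means `bc` has been seen, and we stay there forever. Accept from S2.
3 states suffice.
        a   b   c  
>  S0   S0  S1  S0 
   S1   S0  S1  S2 
 * S2   S2  S2  S2 
(> = start, * = accepting)

start=S0; accept=S2; S0-a->S0; S0-b->S1; S0-c->S0; S1-a->S0; S1-b->S1; S1-c->S2; S2-a->S2; S2-b->S2; S2-c->S2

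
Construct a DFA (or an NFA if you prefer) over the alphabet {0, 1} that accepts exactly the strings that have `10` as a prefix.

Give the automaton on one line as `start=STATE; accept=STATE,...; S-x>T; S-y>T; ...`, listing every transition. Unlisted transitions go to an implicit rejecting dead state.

Walk along `10` while the input agrees: from q0 take `1` to q1, and so on. Any deviation drops to the rejecting sink q3. Once q2 is reached the prefix is confirmed and every continuation is accepted.
A 4-state machine:
        0   1  
>  q0   q3  q1 
   q1   q2  q3 
 * q2   q2  q2 
   q3   q3  q3 
(> = start, * = accepting)

start=q0; accept=q2; q0-0>q3; q0-1>q1; q1-0>q2; q1-1>q3; q2-0>q2; q2-1>q2; q3-0>q3; q3-1>q3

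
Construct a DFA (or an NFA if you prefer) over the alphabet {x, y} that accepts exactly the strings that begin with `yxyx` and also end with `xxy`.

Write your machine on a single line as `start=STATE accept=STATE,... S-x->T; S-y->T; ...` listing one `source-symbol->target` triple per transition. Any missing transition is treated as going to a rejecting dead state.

start=A; accept=L; A-x->B; A-y->C; B-x->D; B-y->E; C-x->F; C-y->E; D-x->D; D-y->G; E-x->B; E-y->E; F-x->D; F-y->H; G-x->B; G-y->E; H-x->I; H-y->E; I-x->J; I-y->K; J-x->J; J-y->L; K-x->I; K-y->K; L-x->I; L-y->K

Handle the two conditions separately and then intersect. One (6 states) tracks whether the input so far still matches the prefix `yxyx`; the other (4 states) tracks how much of the suffix `xxy` has currently been matched. Each combined state is a pair, one component from each; accept when both components accept.
       x  y 
>  A   B  C 
   B   D  E 
   C   F  E 
   D   D  G 
   E   B  E 
   F   D  H 
   G   B  E 
   H   I  E 
   I   J  K 
   J   J  L 
   K   I  K 
 * L   I  K 
(> = start, * = accepting)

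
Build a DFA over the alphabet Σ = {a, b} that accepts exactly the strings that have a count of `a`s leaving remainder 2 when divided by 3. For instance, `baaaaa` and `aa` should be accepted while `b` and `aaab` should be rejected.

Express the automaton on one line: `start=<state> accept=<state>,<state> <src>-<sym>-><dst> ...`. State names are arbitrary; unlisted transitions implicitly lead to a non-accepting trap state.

Keep the running count of `a`s modulo 3: each `a` advances along the cycle s0 → s1 → s2 → s0 while other symbols loop. Accept at s2.
3 states suffice.
        a   b  
>  s0   s1  s0 
   s1   s2  s1 
 * s2   s0  s2 
(> = start, * = accepting)

start=s0 accept=s2 s0-a->s1 s0-b->s0 s1-a->s2 s1-b->s1 s2-a->s0 s2-b->s2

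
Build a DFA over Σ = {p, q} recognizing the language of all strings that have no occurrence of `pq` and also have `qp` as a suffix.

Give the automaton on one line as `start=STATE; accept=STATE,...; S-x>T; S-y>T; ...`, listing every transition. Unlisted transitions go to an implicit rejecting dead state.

Run two small machines in parallel and take their product. The first has 3 states tracking partial matches of the forbidden pattern `pq`; the second has 3 states tracking how much of the suffix `qp` has currently been matched. A product state is a pair (one from each), accepting exactly when both do.
With 7 states:
        p   q  
>  S0   S1  S2 
   S1   S1  S3 
   S2   S4  S2 
   S3   S5  S3 
 * S4   S1  S3 
   S5   S6  S3 
   S6   S6  S3 
(> = start, * = accepting)

start=S0; accept=S4; S0-p>S1; S0-q>S2; S1-p>S1; S1-q>S3; S2-p>S4; S2-q>S2; S3-p>S5; S3-q>S3; S4-p>S1; S4-q>S3; S5-p>S6; S5-q>S3; S6-p>S6; S6-q>S3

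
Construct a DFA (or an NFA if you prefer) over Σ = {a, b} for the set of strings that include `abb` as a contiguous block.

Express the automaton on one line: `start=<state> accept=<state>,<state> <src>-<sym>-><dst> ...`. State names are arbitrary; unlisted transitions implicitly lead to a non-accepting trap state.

start=q0 accept=q3 q0-a->q1 q0-b->q0 q1-a->q1 q1-b->q2 q2-a->q1 q2-b->q3 q3-a->q3 q3-b->q3

States q0..q2 record the length of the longest prefix of `abb` that matches the current input suffix. Reaching q3 means `abb` has been seen, and we stay there forever. Accept from q3.
        a   b  
>  q0   q1  q0 
   q1   q1  q2 
   q2   q1  q3 
 * q3   q3  q3 
(> = start, * = accepting)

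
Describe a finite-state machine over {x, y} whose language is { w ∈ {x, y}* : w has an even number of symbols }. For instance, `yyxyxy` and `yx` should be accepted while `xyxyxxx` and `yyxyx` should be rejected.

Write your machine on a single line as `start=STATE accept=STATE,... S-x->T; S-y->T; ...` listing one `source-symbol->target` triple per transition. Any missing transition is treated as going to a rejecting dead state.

start=q0; accept=q0; q0-x->q1; q0-y->q1; q1-x->q0; q1-y->q0

Only the length mod 2 matters, so use a 2-cycle: from any state, every input symbol moves to the next state, wrapping q1 back to q0. Mark q0 accepting.
        x   y  
>* q0   q1  q1 
   q1   q0  q0 
(> = start, * = accepting)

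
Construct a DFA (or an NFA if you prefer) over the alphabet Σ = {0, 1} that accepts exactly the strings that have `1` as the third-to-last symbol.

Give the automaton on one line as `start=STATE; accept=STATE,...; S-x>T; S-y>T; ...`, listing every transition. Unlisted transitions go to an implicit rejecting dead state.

A DFA must remember the last 3 symbols (since which symbol is third-to-last isn't known until the input ends). Use one state per possible window of the last ≤3 symbols; accept from those whose window starts with `1`.
15 states suffice.
          0    1  
>  q0     q1   q2 
   q1     q3   q4 
   q2     q5   q6 
   q3     q7   q8 
   q4     q9  q10 
   q5    q11  q12 
   q6    q13  q14 
   q7     q7   q8 
   q8     q9  q10 
   q9    q11  q12 
   q10   q13  q14 
 * q11    q7   q8 
 * q12    q9  q10 
 * q13   q11  q12 
 * q14   q13  q14 
(> = start, * = accepting)

start=q0; accept=q11,q12,q13,q14; q0-0>q1; q0-1>q2; q1-0>q3; q1-1>q4; q2-0>q5; q2-1>q6; q3-0>q7; q3-1>q8; q4-0>q9; q4-1>q10; q5-0>q11; q5-1>q12; q6-0>q13; q6-1>q14; q7-0>q7; q7-1>q8; q8-0>q9; q8-1>q10; q9-0>q11; q9-1>q12; q10-0>q13; q10-1>q14; q11-0>q7; q11-1>q8; q12-0>q9; q12-1>q10; q13-0>q11; q13-1>q12; q14-0>q13; q14-1>q14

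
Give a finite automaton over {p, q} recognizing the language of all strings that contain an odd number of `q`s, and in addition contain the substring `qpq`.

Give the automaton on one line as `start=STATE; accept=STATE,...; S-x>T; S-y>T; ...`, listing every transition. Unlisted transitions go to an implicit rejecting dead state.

start=s0; accept=s7; s0-p>s0; s0-q>s1; s1-p>s2; s1-q>s3; s2-p>s4; s2-q>s5; s3-p>s6; s3-q>s1; s4-p>s4; s4-q>s3; s5-p>s5; s5-q>s7; s6-p>s0; s6-q>s7; s7-p>s7; s7-q>s5

Run two small machines in parallel and take their product. One (2 states) tracks the count of `q`s modulo 2; the other (4 states) tracks whether and how much of `qpq` has been seen. Each combined state is a pair, one component from each; accept when both components accept.
An 8-state machine:
        p   q  
>  s0   s0  s1 
   s1   s2  s3 
   s2   s4  s5 
   s3   s6  s1 
   s4   s4  s3 
   s5   s5  s7 
   s6   s0  s7 
 * s7   s7  s5 
(> = start, * = accepting)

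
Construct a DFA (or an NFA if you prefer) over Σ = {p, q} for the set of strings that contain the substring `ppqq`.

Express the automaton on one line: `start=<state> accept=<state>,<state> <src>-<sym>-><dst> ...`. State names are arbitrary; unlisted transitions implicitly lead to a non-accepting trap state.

States S0..S3 record the length of the longest prefix of `ppqq` that matches the current input suffix. Reaching S4 means `ppqq` has been seen, and we stay there forever. Accept from S4.
        p   q  
>  S0   S1  S0 
   S1   S2  S0 
   S2   S2  S3 
   S3   S1  S4 
 * S4   S4  S4 
(> = start, * = accepting)

start=S0 accept=S4 S0-p->S1 S0-q->S0 S1-p->S2 S1-q->S0 S2-p->S2 S2-q->S3 S3-p->S1 S3-q->S4 S4-p->S4 S4-q->S4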